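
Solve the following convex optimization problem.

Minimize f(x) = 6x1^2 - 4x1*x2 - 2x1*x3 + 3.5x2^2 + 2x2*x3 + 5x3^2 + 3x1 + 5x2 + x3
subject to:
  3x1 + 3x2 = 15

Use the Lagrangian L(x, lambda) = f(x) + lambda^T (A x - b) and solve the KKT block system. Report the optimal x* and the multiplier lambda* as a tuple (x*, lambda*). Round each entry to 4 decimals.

Form the Lagrangian:
  L(x, lambda) = (1/2) x^T Q x + c^T x + lambda^T (A x - b)
Stationarity (grad_x L = 0): Q x + c + A^T lambda = 0.
Primal feasibility: A x = b.

This gives the KKT block system:
  [ Q   A^T ] [ x     ]   [-c ]
  [ A    0  ] [ lambda ] = [ b ]

Solving the linear system:
  x*      = (2.0709, 2.9291, -0.2717)
  lambda* = (-5.5591)
  f(x*)   = 51.9862

x* = (2.0709, 2.9291, -0.2717), lambda* = (-5.5591)


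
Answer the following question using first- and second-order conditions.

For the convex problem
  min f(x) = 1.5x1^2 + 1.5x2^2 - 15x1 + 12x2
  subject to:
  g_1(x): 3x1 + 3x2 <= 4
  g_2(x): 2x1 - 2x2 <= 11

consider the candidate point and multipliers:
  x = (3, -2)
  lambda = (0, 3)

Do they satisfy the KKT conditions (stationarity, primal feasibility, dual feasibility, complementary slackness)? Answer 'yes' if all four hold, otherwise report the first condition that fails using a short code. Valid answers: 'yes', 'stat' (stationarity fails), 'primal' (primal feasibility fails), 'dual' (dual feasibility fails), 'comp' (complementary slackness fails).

Gradient of f: grad f(x) = Q x + c = (-6, 6)
Constraint values g_i(x) = a_i^T x - b_i:
  g_1((3, -2)) = -1
  g_2((3, -2)) = -1
Stationarity residual: grad f(x) + sum_i lambda_i a_i = (0, 0)
  -> stationarity OK
Primal feasibility (all g_i <= 0): OK
Dual feasibility (all lambda_i >= 0): OK
Complementary slackness (lambda_i * g_i(x) = 0 for all i): FAILS

Verdict: the first failing condition is complementary_slackness -> comp.

comp


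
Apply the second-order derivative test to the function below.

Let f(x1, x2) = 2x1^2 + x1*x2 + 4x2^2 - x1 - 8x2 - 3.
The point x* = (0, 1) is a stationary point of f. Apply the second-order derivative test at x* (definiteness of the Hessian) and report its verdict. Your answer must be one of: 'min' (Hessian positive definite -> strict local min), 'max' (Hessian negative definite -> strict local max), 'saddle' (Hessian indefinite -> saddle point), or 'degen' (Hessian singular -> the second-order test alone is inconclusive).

Compute the Hessian H = grad^2 f:
  H = [[4, 1], [1, 8]]
Verify stationarity: grad f(x*) = H x* + g = (0, 0).
Eigenvalues of H: 3.7639, 8.2361.
Both eigenvalues > 0, so H is positive definite -> x* is a strict local min.

min


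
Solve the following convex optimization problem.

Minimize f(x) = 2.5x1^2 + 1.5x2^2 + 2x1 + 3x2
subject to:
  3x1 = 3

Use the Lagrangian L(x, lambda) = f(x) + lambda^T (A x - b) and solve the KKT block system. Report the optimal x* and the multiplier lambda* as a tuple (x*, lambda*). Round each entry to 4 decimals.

Form the Lagrangian:
  L(x, lambda) = (1/2) x^T Q x + c^T x + lambda^T (A x - b)
Stationarity (grad_x L = 0): Q x + c + A^T lambda = 0.
Primal feasibility: A x = b.

This gives the KKT block system:
  [ Q   A^T ] [ x     ]   [-c ]
  [ A    0  ] [ lambda ] = [ b ]

Solving the linear system:
  x*      = (1, -1)
  lambda* = (-2.3333)
  f(x*)   = 3

x* = (1, -1), lambda* = (-2.3333)


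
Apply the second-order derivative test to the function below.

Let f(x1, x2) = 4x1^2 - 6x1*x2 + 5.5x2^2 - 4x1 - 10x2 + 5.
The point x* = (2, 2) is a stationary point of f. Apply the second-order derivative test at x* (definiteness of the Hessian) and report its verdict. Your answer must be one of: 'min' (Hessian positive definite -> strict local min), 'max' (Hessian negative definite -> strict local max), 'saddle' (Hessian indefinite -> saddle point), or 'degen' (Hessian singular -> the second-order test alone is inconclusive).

Compute the Hessian H = grad^2 f:
  H = [[8, -6], [-6, 11]]
Verify stationarity: grad f(x*) = H x* + g = (0, 0).
Eigenvalues of H: 3.3153, 15.6847.
Both eigenvalues > 0, so H is positive definite -> x* is a strict local min.

min


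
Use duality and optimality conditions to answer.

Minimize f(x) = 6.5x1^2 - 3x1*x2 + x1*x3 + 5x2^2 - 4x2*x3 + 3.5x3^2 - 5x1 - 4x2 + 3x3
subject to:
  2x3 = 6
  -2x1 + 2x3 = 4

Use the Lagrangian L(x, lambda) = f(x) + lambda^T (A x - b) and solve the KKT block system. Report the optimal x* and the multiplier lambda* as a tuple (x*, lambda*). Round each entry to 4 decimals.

Form the Lagrangian:
  L(x, lambda) = (1/2) x^T Q x + c^T x + lambda^T (A x - b)
Stationarity (grad_x L = 0): Q x + c + A^T lambda = 0.
Primal feasibility: A x = b.

This gives the KKT block system:
  [ Q   A^T ] [ x     ]   [-c ]
  [ A    0  ] [ lambda ] = [ b ]

Solving the linear system:
  x*      = (1, 1.9, 3)
  lambda* = (-11.35, 2.65)
  f(x*)   = 26.95

x* = (1, 1.9, 3), lambda* = (-11.35, 2.65)


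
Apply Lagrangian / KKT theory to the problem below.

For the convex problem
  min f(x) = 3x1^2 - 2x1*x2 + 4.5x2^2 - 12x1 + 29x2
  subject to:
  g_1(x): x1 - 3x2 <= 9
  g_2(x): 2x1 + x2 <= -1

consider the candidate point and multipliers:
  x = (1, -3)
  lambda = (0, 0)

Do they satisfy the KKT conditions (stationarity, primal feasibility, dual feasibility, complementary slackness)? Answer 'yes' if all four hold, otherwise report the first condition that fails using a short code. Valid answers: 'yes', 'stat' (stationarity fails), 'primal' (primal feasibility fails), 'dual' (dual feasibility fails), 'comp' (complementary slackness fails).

Gradient of f: grad f(x) = Q x + c = (0, 0)
Constraint values g_i(x) = a_i^T x - b_i:
  g_1((1, -3)) = 1
  g_2((1, -3)) = 0
Stationarity residual: grad f(x) + sum_i lambda_i a_i = (0, 0)
  -> stationarity OK
Primal feasibility (all g_i <= 0): FAILS
Dual feasibility (all lambda_i >= 0): OK
Complementary slackness (lambda_i * g_i(x) = 0 for all i): OK

Verdict: the first failing condition is primal_feasibility -> primal.

primal


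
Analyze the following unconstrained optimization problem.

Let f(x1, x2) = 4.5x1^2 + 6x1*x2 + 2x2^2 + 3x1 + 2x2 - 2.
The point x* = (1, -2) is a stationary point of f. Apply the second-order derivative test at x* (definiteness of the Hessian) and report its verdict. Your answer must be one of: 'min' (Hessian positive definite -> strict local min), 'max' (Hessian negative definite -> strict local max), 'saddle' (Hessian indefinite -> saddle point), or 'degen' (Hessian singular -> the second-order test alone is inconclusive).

Compute the Hessian H = grad^2 f:
  H = [[9, 6], [6, 4]]
Verify stationarity: grad f(x*) = H x* + g = (0, 0).
Eigenvalues of H: 0, 13.
H has a zero eigenvalue (singular; positive semidefinite but not definite), so H is neither positive definite, negative definite, nor indefinite. The second-order test alone is inconclusive -> degen.
(Indeed, f is constant along the null direction of H through x*, so x* is not a strict local extremum.)

degen


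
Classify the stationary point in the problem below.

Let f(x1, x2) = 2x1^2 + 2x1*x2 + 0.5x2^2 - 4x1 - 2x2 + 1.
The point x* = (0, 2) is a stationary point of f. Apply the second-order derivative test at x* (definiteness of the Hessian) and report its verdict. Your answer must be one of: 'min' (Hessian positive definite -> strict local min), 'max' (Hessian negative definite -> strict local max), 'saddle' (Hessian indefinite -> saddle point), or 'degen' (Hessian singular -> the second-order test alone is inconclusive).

Compute the Hessian H = grad^2 f:
  H = [[4, 2], [2, 1]]
Verify stationarity: grad f(x*) = H x* + g = (0, 0).
Eigenvalues of H: 0, 5.
H has a zero eigenvalue (singular; positive semidefinite but not definite), so H is neither positive definite, negative definite, nor indefinite. The second-order test alone is inconclusive -> degen.
(Indeed, f is constant along the null direction of H through x*, so x* is not a strict local extremum.)

degen


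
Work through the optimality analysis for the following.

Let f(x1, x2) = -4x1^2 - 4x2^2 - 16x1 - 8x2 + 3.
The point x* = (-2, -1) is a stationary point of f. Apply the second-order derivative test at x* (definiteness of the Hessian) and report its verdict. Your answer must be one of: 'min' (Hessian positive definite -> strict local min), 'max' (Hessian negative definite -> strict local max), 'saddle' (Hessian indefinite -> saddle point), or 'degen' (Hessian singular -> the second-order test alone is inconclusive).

Compute the Hessian H = grad^2 f:
  H = [[-8, 0], [0, -8]]
Verify stationarity: grad f(x*) = H x* + g = (0, 0).
Eigenvalues of H: -8, -8.
Both eigenvalues < 0, so H is negative definite -> x* is a strict local max.

max


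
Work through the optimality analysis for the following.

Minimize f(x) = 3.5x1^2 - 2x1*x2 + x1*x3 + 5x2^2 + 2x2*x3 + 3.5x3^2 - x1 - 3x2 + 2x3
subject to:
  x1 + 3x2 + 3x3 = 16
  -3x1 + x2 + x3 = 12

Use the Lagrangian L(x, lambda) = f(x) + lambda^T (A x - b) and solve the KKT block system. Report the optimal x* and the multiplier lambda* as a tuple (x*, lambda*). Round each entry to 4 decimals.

Form the Lagrangian:
  L(x, lambda) = (1/2) x^T Q x + c^T x + lambda^T (A x - b)
Stationarity (grad_x L = 0): Q x + c + A^T lambda = 0.
Primal feasibility: A x = b.

This gives the KKT block system:
  [ Q   A^T ] [ x     ]   [-c ]
  [ A    0  ] [ lambda ] = [ b ]

Solving the linear system:
  x*      = (-2, 2.2308, 3.7692)
  lambda* = (-7.6846, -7.7923)
  f(x*)   = 109.6538

x* = (-2, 2.2308, 3.7692), lambda* = (-7.6846, -7.7923)


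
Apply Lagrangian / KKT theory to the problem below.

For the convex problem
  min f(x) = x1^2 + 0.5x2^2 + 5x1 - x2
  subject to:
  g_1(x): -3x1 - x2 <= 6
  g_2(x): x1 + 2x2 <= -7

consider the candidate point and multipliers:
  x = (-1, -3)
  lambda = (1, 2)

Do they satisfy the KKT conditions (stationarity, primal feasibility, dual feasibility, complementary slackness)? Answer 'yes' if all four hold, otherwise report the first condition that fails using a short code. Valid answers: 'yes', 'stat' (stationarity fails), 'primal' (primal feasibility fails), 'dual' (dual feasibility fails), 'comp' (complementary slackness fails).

Gradient of f: grad f(x) = Q x + c = (3, -4)
Constraint values g_i(x) = a_i^T x - b_i:
  g_1((-1, -3)) = 0
  g_2((-1, -3)) = 0
Stationarity residual: grad f(x) + sum_i lambda_i a_i = (2, -1)
  -> stationarity FAILS
Primal feasibility (all g_i <= 0): OK
Dual feasibility (all lambda_i >= 0): OK
Complementary slackness (lambda_i * g_i(x) = 0 for all i): OK

Verdict: the first failing condition is stationarity -> stat.

stat


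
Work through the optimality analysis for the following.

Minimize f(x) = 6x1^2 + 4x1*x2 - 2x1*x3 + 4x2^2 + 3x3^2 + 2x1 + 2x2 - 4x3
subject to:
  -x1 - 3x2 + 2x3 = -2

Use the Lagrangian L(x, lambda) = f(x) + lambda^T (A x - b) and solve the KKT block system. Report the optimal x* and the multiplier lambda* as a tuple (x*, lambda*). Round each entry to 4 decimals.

Form the Lagrangian:
  L(x, lambda) = (1/2) x^T Q x + c^T x + lambda^T (A x - b)
Stationarity (grad_x L = 0): Q x + c + A^T lambda = 0.
Primal feasibility: A x = b.

This gives the KKT block system:
  [ Q   A^T ] [ x     ]   [-c ]
  [ A    0  ] [ lambda ] = [ b ]

Solving the linear system:
  x*      = (-0.2304, 0.6636, -0.1198)
  lambda* = (2.129)
  f(x*)   = 2.8018

x* = (-0.2304, 0.6636, -0.1198), lambda* = (2.129)


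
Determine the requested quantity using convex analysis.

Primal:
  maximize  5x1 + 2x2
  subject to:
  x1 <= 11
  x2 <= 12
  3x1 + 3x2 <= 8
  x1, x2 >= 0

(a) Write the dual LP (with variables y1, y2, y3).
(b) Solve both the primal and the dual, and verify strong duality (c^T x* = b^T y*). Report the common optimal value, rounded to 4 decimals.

The standard primal-dual pair for 'max c^T x s.t. A x <= b, x >= 0' is:
  Dual:  min b^T y  s.t.  A^T y >= c,  y >= 0.

So the dual LP is:
  minimize  11y1 + 12y2 + 8y3
  subject to:
    y1 + 3y3 >= 5
    y2 + 3y3 >= 2
    y1, y2, y3 >= 0

Solving the primal: x* = (2.6667, 0).
  primal value c^T x* = 13.3333.
Solving the dual: y* = (0, 0, 1.6667).
  dual value b^T y* = 13.3333.
Strong duality: c^T x* = b^T y*. Confirmed.

13.3333


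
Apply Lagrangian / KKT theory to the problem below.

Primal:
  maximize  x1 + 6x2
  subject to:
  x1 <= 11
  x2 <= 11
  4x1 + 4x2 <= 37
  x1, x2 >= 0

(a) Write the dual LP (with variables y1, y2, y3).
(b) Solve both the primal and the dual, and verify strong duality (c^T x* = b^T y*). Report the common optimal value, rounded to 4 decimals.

The standard primal-dual pair for 'max c^T x s.t. A x <= b, x >= 0' is:
  Dual:  min b^T y  s.t.  A^T y >= c,  y >= 0.

So the dual LP is:
  minimize  11y1 + 11y2 + 37y3
  subject to:
    y1 + 4y3 >= 1
    y2 + 4y3 >= 6
    y1, y2, y3 >= 0

Solving the primal: x* = (0, 9.25).
  primal value c^T x* = 55.5.
Solving the dual: y* = (0, 0, 1.5).
  dual value b^T y* = 55.5.
Strong duality: c^T x* = b^T y*. Confirmed.

55.5


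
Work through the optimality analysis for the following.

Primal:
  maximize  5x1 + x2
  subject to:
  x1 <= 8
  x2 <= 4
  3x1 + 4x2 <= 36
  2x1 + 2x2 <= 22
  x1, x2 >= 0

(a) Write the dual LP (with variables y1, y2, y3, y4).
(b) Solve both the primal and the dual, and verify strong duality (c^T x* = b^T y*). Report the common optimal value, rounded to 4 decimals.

The standard primal-dual pair for 'max c^T x s.t. A x <= b, x >= 0' is:
  Dual:  min b^T y  s.t.  A^T y >= c,  y >= 0.

So the dual LP is:
  minimize  8y1 + 4y2 + 36y3 + 22y4
  subject to:
    y1 + 3y3 + 2y4 >= 5
    y2 + 4y3 + 2y4 >= 1
    y1, y2, y3, y4 >= 0

Solving the primal: x* = (8, 3).
  primal value c^T x* = 43.
Solving the dual: y* = (4, 0, 0, 0.5).
  dual value b^T y* = 43.
Strong duality: c^T x* = b^T y*. Confirmed.

43


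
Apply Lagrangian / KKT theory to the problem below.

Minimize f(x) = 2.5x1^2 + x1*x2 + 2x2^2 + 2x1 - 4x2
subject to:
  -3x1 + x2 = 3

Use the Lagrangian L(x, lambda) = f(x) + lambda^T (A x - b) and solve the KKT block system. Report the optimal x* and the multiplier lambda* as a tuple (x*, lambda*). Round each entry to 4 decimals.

Form the Lagrangian:
  L(x, lambda) = (1/2) x^T Q x + c^T x + lambda^T (A x - b)
Stationarity (grad_x L = 0): Q x + c + A^T lambda = 0.
Primal feasibility: A x = b.

This gives the KKT block system:
  [ Q   A^T ] [ x     ]   [-c ]
  [ A    0  ] [ lambda ] = [ b ]

Solving the linear system:
  x*      = (-0.617, 1.1489)
  lambda* = (0.0213)
  f(x*)   = -2.9468

x* = (-0.617, 1.1489), lambda* = (0.0213)


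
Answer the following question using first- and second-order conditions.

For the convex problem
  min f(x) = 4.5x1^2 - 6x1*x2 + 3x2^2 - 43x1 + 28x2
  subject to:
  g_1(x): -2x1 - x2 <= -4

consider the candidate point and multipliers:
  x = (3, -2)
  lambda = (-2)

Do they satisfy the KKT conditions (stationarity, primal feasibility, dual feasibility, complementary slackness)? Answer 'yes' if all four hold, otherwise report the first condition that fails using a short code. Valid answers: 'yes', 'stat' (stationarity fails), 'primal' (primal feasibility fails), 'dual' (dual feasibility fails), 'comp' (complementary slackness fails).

Gradient of f: grad f(x) = Q x + c = (-4, -2)
Constraint values g_i(x) = a_i^T x - b_i:
  g_1((3, -2)) = 0
Stationarity residual: grad f(x) + sum_i lambda_i a_i = (0, 0)
  -> stationarity OK
Primal feasibility (all g_i <= 0): OK
Dual feasibility (all lambda_i >= 0): FAILS
Complementary slackness (lambda_i * g_i(x) = 0 for all i): OK

Verdict: the first failing condition is dual_feasibility -> dual.

dual


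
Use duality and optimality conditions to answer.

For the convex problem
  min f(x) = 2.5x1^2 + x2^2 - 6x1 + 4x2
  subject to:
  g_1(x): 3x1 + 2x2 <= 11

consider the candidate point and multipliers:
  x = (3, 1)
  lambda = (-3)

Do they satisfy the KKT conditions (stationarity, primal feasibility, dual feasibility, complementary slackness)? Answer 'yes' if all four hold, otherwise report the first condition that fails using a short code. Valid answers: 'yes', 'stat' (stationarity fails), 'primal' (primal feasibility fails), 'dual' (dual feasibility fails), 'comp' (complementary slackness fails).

Gradient of f: grad f(x) = Q x + c = (9, 6)
Constraint values g_i(x) = a_i^T x - b_i:
  g_1((3, 1)) = 0
Stationarity residual: grad f(x) + sum_i lambda_i a_i = (0, 0)
  -> stationarity OK
Primal feasibility (all g_i <= 0): OK
Dual feasibility (all lambda_i >= 0): FAILS
Complementary slackness (lambda_i * g_i(x) = 0 for all i): OK

Verdict: the first failing condition is dual_feasibility -> dual.

dual


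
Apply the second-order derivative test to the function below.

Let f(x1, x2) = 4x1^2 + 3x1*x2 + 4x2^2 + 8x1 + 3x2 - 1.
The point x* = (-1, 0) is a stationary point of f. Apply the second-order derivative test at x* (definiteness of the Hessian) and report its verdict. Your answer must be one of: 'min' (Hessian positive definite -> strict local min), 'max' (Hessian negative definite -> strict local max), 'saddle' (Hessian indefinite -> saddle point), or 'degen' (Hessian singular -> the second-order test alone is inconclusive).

Compute the Hessian H = grad^2 f:
  H = [[8, 3], [3, 8]]
Verify stationarity: grad f(x*) = H x* + g = (0, 0).
Eigenvalues of H: 5, 11.
Both eigenvalues > 0, so H is positive definite -> x* is a strict local min.

min


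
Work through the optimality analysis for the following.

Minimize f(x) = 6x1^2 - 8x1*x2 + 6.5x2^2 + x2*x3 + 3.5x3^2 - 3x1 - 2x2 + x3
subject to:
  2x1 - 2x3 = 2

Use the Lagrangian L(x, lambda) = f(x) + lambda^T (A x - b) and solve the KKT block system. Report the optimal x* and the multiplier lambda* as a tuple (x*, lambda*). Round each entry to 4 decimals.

Form the Lagrangian:
  L(x, lambda) = (1/2) x^T Q x + c^T x + lambda^T (A x - b)
Stationarity (grad_x L = 0): Q x + c + A^T lambda = 0.
Primal feasibility: A x = b.

This gives the KKT block system:
  [ Q   A^T ] [ x     ]   [-c ]
  [ A    0  ] [ lambda ] = [ b ]

Solving the linear system:
  x*      = (0.697, 0.6061, -0.303)
  lambda* = (-0.2576)
  f(x*)   = -1.5455

x* = (0.697, 0.6061, -0.303), lambda* = (-0.2576)


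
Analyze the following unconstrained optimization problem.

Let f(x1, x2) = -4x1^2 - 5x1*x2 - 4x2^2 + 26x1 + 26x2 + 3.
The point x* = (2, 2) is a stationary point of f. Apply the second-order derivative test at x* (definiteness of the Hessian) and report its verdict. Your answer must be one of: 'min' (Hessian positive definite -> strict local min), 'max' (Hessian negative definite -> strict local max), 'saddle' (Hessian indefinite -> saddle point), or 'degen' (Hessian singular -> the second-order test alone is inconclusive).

Compute the Hessian H = grad^2 f:
  H = [[-8, -5], [-5, -8]]
Verify stationarity: grad f(x*) = H x* + g = (0, 0).
Eigenvalues of H: -13, -3.
Both eigenvalues < 0, so H is negative definite -> x* is a strict local max.

max


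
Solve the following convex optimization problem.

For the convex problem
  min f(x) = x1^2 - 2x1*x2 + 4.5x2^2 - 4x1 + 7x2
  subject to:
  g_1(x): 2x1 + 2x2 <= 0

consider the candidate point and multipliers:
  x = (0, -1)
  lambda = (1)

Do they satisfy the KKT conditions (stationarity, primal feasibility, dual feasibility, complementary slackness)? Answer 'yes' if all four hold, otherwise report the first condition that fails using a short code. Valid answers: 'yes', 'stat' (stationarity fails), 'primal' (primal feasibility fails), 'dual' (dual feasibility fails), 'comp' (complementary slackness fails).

Gradient of f: grad f(x) = Q x + c = (-2, -2)
Constraint values g_i(x) = a_i^T x - b_i:
  g_1((0, -1)) = -2
Stationarity residual: grad f(x) + sum_i lambda_i a_i = (0, 0)
  -> stationarity OK
Primal feasibility (all g_i <= 0): OK
Dual feasibility (all lambda_i >= 0): OK
Complementary slackness (lambda_i * g_i(x) = 0 for all i): FAILS

Verdict: the first failing condition is complementary_slackness -> comp.

comp


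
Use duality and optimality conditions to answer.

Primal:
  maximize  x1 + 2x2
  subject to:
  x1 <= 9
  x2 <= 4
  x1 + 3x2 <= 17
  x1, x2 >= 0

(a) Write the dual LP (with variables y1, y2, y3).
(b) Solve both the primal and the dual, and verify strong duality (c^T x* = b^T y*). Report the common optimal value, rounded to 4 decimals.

The standard primal-dual pair for 'max c^T x s.t. A x <= b, x >= 0' is:
  Dual:  min b^T y  s.t.  A^T y >= c,  y >= 0.

So the dual LP is:
  minimize  9y1 + 4y2 + 17y3
  subject to:
    y1 + y3 >= 1
    y2 + 3y3 >= 2
    y1, y2, y3 >= 0

Solving the primal: x* = (9, 2.6667).
  primal value c^T x* = 14.3333.
Solving the dual: y* = (0.3333, 0, 0.6667).
  dual value b^T y* = 14.3333.
Strong duality: c^T x* = b^T y*. Confirmed.

14.3333


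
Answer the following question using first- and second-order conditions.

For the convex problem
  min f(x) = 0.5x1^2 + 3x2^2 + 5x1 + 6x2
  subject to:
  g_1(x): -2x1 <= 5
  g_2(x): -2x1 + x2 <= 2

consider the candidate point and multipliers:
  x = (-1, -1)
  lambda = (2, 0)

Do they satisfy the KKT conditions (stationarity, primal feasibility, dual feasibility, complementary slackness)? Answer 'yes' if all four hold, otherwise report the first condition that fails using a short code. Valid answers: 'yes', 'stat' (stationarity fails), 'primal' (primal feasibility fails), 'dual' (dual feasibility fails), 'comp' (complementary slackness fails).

Gradient of f: grad f(x) = Q x + c = (4, 0)
Constraint values g_i(x) = a_i^T x - b_i:
  g_1((-1, -1)) = -3
  g_2((-1, -1)) = -1
Stationarity residual: grad f(x) + sum_i lambda_i a_i = (0, 0)
  -> stationarity OK
Primal feasibility (all g_i <= 0): OK
Dual feasibility (all lambda_i >= 0): OK
Complementary slackness (lambda_i * g_i(x) = 0 for all i): FAILS

Verdict: the first failing condition is complementary_slackness -> comp.

comp


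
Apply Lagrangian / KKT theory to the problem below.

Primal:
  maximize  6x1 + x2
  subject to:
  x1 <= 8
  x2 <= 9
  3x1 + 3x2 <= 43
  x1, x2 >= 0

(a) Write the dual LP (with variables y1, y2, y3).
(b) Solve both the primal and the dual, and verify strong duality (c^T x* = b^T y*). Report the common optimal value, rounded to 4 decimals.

The standard primal-dual pair for 'max c^T x s.t. A x <= b, x >= 0' is:
  Dual:  min b^T y  s.t.  A^T y >= c,  y >= 0.

So the dual LP is:
  minimize  8y1 + 9y2 + 43y3
  subject to:
    y1 + 3y3 >= 6
    y2 + 3y3 >= 1
    y1, y2, y3 >= 0

Solving the primal: x* = (8, 6.3333).
  primal value c^T x* = 54.3333.
Solving the dual: y* = (5, 0, 0.3333).
  dual value b^T y* = 54.3333.
Strong duality: c^T x* = b^T y*. Confirmed.

54.3333


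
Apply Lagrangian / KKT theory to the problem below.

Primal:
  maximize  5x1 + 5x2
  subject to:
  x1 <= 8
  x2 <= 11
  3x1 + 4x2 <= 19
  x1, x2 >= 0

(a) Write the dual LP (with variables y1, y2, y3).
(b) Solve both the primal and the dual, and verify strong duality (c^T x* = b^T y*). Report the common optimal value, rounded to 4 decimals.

The standard primal-dual pair for 'max c^T x s.t. A x <= b, x >= 0' is:
  Dual:  min b^T y  s.t.  A^T y >= c,  y >= 0.

So the dual LP is:
  minimize  8y1 + 11y2 + 19y3
  subject to:
    y1 + 3y3 >= 5
    y2 + 4y3 >= 5
    y1, y2, y3 >= 0

Solving the primal: x* = (6.3333, 0).
  primal value c^T x* = 31.6667.
Solving the dual: y* = (0, 0, 1.6667).
  dual value b^T y* = 31.6667.
Strong duality: c^T x* = b^T y*. Confirmed.

31.6667


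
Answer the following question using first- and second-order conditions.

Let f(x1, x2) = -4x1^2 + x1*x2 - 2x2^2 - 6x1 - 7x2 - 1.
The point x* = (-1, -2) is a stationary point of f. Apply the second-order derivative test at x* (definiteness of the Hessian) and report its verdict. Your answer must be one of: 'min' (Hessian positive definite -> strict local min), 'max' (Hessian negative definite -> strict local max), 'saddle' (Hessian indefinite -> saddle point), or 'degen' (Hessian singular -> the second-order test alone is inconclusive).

Compute the Hessian H = grad^2 f:
  H = [[-8, 1], [1, -4]]
Verify stationarity: grad f(x*) = H x* + g = (0, 0).
Eigenvalues of H: -8.2361, -3.7639.
Both eigenvalues < 0, so H is negative definite -> x* is a strict local max.

max


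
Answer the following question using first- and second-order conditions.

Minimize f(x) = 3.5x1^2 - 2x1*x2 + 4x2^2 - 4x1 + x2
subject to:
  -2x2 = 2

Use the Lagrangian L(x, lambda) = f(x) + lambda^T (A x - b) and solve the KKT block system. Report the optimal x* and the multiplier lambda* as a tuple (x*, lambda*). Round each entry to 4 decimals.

Form the Lagrangian:
  L(x, lambda) = (1/2) x^T Q x + c^T x + lambda^T (A x - b)
Stationarity (grad_x L = 0): Q x + c + A^T lambda = 0.
Primal feasibility: A x = b.

This gives the KKT block system:
  [ Q   A^T ] [ x     ]   [-c ]
  [ A    0  ] [ lambda ] = [ b ]

Solving the linear system:
  x*      = (0.2857, -1)
  lambda* = (-3.7857)
  f(x*)   = 2.7143

x* = (0.2857, -1), lambda* = (-3.7857)


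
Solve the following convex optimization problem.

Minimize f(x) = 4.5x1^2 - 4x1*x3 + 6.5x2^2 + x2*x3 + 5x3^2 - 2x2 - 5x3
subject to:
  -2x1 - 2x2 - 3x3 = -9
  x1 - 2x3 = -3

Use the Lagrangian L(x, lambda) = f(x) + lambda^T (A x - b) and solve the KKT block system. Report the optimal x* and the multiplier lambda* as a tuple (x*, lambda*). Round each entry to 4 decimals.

Form the Lagrangian:
  L(x, lambda) = (1/2) x^T Q x + c^T x + lambda^T (A x - b)
Stationarity (grad_x L = 0): Q x + c + A^T lambda = 0.
Primal feasibility: A x = b.

This gives the KKT block system:
  [ Q   A^T ] [ x     ]   [-c ]
  [ A    0  ] [ lambda ] = [ b ]

Solving the linear system:
  x*      = (1.1015, 0.3224, 2.0508)
  lambda* = (2.1207, 2.5309)
  f(x*)   = 7.8903

x* = (1.1015, 0.3224, 2.0508), lambda* = (2.1207, 2.5309)


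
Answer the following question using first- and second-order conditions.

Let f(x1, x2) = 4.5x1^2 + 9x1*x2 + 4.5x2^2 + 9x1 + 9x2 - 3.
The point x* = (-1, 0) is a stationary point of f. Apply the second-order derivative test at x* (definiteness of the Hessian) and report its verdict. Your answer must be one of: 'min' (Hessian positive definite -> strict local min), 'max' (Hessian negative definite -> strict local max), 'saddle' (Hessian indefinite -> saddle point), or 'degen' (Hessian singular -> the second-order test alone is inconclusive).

Compute the Hessian H = grad^2 f:
  H = [[9, 9], [9, 9]]
Verify stationarity: grad f(x*) = H x* + g = (0, 0).
Eigenvalues of H: 0, 18.
H has a zero eigenvalue (singular; positive semidefinite but not definite), so H is neither positive definite, negative definite, nor indefinite. The second-order test alone is inconclusive -> degen.
(Indeed, f is constant along the null direction of H through x*, so x* is not a strict local extremum.)

degen


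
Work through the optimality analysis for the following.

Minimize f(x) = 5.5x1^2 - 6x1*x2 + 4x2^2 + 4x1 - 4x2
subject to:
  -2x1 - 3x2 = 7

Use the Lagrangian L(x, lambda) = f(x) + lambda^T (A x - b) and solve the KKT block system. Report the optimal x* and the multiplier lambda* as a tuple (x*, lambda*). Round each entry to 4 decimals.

Form the Lagrangian:
  L(x, lambda) = (1/2) x^T Q x + c^T x + lambda^T (A x - b)
Stationarity (grad_x L = 0): Q x + c + A^T lambda = 0.
Primal feasibility: A x = b.

This gives the KKT block system:
  [ Q   A^T ] [ x     ]   [-c ]
  [ A    0  ] [ lambda ] = [ b ]

Solving the linear system:
  x*      = (-1.468, -1.3547)
  lambda* = (-2.0099)
  f(x*)   = 6.8079

x* = (-1.468, -1.3547), lambda* = (-2.0099)


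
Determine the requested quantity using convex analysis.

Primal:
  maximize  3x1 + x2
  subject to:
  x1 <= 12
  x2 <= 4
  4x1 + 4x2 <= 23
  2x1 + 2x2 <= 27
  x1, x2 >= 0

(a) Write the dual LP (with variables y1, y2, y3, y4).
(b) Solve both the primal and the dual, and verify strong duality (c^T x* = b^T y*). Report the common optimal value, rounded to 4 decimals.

The standard primal-dual pair for 'max c^T x s.t. A x <= b, x >= 0' is:
  Dual:  min b^T y  s.t.  A^T y >= c,  y >= 0.

So the dual LP is:
  minimize  12y1 + 4y2 + 23y3 + 27y4
  subject to:
    y1 + 4y3 + 2y4 >= 3
    y2 + 4y3 + 2y4 >= 1
    y1, y2, y3, y4 >= 0

Solving the primal: x* = (5.75, 0).
  primal value c^T x* = 17.25.
Solving the dual: y* = (0, 0, 0.75, 0).
  dual value b^T y* = 17.25.
Strong duality: c^T x* = b^T y*. Confirmed.

17.25


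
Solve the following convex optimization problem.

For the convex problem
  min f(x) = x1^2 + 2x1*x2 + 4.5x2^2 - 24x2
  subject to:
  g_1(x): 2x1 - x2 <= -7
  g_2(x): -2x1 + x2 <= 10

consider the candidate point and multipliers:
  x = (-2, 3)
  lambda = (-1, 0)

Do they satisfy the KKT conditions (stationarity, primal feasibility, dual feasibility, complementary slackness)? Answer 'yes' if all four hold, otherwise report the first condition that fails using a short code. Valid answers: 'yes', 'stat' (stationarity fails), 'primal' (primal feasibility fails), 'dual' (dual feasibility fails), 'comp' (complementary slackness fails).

Gradient of f: grad f(x) = Q x + c = (2, -1)
Constraint values g_i(x) = a_i^T x - b_i:
  g_1((-2, 3)) = 0
  g_2((-2, 3)) = -3
Stationarity residual: grad f(x) + sum_i lambda_i a_i = (0, 0)
  -> stationarity OK
Primal feasibility (all g_i <= 0): OK
Dual feasibility (all lambda_i >= 0): FAILS
Complementary slackness (lambda_i * g_i(x) = 0 for all i): OK

Verdict: the first failing condition is dual_feasibility -> dual.

dual


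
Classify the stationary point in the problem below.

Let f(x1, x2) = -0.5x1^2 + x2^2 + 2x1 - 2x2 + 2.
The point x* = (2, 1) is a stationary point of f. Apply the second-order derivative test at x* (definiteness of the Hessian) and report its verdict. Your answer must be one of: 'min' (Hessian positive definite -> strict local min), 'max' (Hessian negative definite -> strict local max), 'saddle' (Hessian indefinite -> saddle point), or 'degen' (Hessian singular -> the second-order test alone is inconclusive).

Compute the Hessian H = grad^2 f:
  H = [[-1, 0], [0, 2]]
Verify stationarity: grad f(x*) = H x* + g = (0, 0).
Eigenvalues of H: -1, 2.
Eigenvalues have mixed signs, so H is indefinite -> x* is a saddle point.

saddle


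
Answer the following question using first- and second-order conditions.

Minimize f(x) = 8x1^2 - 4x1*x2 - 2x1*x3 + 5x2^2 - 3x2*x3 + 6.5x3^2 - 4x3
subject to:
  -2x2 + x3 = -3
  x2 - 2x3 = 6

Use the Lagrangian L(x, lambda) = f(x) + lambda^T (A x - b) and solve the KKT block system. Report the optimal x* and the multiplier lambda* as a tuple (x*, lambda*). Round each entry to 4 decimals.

Form the Lagrangian:
  L(x, lambda) = (1/2) x^T Q x + c^T x + lambda^T (A x - b)
Stationarity (grad_x L = 0): Q x + c + A^T lambda = 0.
Primal feasibility: A x = b.

This gives the KKT block system:
  [ Q   A^T ] [ x     ]   [-c ]
  [ A    0  ] [ lambda ] = [ b ]

Solving the linear system:
  x*      = (-0.375, 0, -3)
  lambda* = (-7.0833, -24.6667)
  f(x*)   = 69.375

x* = (-0.375, 0, -3), lambda* = (-7.0833, -24.6667)


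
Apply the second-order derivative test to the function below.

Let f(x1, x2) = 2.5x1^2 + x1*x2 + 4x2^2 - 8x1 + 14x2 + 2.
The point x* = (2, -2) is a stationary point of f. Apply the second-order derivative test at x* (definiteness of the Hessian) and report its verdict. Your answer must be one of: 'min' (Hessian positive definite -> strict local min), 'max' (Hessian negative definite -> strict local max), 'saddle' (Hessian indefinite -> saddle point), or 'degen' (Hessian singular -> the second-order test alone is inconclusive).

Compute the Hessian H = grad^2 f:
  H = [[5, 1], [1, 8]]
Verify stationarity: grad f(x*) = H x* + g = (0, 0).
Eigenvalues of H: 4.6972, 8.3028.
Both eigenvalues > 0, so H is positive definite -> x* is a strict local min.

min


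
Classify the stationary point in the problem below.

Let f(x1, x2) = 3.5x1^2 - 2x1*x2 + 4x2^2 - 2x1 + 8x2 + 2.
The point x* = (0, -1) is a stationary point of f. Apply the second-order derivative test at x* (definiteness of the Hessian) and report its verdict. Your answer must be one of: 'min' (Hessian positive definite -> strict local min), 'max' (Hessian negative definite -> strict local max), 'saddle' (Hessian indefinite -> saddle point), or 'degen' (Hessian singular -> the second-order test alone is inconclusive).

Compute the Hessian H = grad^2 f:
  H = [[7, -2], [-2, 8]]
Verify stationarity: grad f(x*) = H x* + g = (0, 0).
Eigenvalues of H: 5.4384, 9.5616.
Both eigenvalues > 0, so H is positive definite -> x* is a strict local min.

min


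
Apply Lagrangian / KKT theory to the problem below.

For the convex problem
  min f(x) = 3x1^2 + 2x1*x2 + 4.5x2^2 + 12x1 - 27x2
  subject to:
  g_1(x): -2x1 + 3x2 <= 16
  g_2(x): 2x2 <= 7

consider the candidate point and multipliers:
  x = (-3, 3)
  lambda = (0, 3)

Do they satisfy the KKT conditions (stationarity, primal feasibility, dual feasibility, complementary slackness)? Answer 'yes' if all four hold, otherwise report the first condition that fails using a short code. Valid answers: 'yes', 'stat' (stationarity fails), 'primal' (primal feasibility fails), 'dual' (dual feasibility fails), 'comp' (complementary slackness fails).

Gradient of f: grad f(x) = Q x + c = (0, -6)
Constraint values g_i(x) = a_i^T x - b_i:
  g_1((-3, 3)) = -1
  g_2((-3, 3)) = -1
Stationarity residual: grad f(x) + sum_i lambda_i a_i = (0, 0)
  -> stationarity OK
Primal feasibility (all g_i <= 0): OK
Dual feasibility (all lambda_i >= 0): OK
Complementary slackness (lambda_i * g_i(x) = 0 for all i): FAILS

Verdict: the first failing condition is complementary_slackness -> comp.

comp


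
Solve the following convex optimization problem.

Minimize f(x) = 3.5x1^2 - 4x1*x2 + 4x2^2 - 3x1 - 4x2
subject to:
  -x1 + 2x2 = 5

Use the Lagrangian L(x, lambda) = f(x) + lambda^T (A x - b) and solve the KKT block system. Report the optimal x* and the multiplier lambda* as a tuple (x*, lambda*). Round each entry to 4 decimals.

Form the Lagrangian:
  L(x, lambda) = (1/2) x^T Q x + c^T x + lambda^T (A x - b)
Stationarity (grad_x L = 0): Q x + c + A^T lambda = 0.
Primal feasibility: A x = b.

This gives the KKT block system:
  [ Q   A^T ] [ x     ]   [-c ]
  [ A    0  ] [ lambda ] = [ b ]

Solving the linear system:
  x*      = (1, 3)
  lambda* = (-8)
  f(x*)   = 12.5

x* = (1, 3), lambda* = (-8)


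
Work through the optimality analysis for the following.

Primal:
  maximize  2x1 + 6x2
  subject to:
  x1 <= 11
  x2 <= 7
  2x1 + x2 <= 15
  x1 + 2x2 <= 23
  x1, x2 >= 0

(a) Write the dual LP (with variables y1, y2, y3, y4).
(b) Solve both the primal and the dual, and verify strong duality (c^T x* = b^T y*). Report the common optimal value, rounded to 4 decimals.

The standard primal-dual pair for 'max c^T x s.t. A x <= b, x >= 0' is:
  Dual:  min b^T y  s.t.  A^T y >= c,  y >= 0.

So the dual LP is:
  minimize  11y1 + 7y2 + 15y3 + 23y4
  subject to:
    y1 + 2y3 + y4 >= 2
    y2 + y3 + 2y4 >= 6
    y1, y2, y3, y4 >= 0

Solving the primal: x* = (4, 7).
  primal value c^T x* = 50.
Solving the dual: y* = (0, 5, 1, 0).
  dual value b^T y* = 50.
Strong duality: c^T x* = b^T y*. Confirmed.

50


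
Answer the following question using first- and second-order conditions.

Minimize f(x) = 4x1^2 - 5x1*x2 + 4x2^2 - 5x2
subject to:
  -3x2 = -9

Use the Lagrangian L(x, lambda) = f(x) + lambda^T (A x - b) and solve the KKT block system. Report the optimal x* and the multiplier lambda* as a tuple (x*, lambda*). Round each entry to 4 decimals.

Form the Lagrangian:
  L(x, lambda) = (1/2) x^T Q x + c^T x + lambda^T (A x - b)
Stationarity (grad_x L = 0): Q x + c + A^T lambda = 0.
Primal feasibility: A x = b.

This gives the KKT block system:
  [ Q   A^T ] [ x     ]   [-c ]
  [ A    0  ] [ lambda ] = [ b ]

Solving the linear system:
  x*      = (1.875, 3)
  lambda* = (3.2083)
  f(x*)   = 6.9375

x* = (1.875, 3), lambda* = (3.2083)


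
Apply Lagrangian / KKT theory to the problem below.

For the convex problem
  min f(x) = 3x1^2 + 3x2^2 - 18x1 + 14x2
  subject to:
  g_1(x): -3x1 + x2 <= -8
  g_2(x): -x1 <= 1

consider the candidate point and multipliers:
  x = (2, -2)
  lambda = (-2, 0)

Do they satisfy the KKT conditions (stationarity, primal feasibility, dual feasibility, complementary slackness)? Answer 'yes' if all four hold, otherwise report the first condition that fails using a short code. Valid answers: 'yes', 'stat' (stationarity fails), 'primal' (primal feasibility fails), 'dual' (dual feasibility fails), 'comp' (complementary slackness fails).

Gradient of f: grad f(x) = Q x + c = (-6, 2)
Constraint values g_i(x) = a_i^T x - b_i:
  g_1((2, -2)) = 0
  g_2((2, -2)) = -3
Stationarity residual: grad f(x) + sum_i lambda_i a_i = (0, 0)
  -> stationarity OK
Primal feasibility (all g_i <= 0): OK
Dual feasibility (all lambda_i >= 0): FAILS
Complementary slackness (lambda_i * g_i(x) = 0 for all i): OK

Verdict: the first failing condition is dual_feasibility -> dual.

dual


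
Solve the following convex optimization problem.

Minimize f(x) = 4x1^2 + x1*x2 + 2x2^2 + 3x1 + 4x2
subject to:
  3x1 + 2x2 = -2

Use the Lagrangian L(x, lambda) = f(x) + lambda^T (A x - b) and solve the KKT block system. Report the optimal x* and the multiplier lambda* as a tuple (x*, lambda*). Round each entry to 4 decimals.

Form the Lagrangian:
  L(x, lambda) = (1/2) x^T Q x + c^T x + lambda^T (A x - b)
Stationarity (grad_x L = 0): Q x + c + A^T lambda = 0.
Primal feasibility: A x = b.

This gives the KKT block system:
  [ Q   A^T ] [ x     ]   [-c ]
  [ A    0  ] [ lambda ] = [ b ]

Solving the linear system:
  x*      = (-0.1429, -0.7857)
  lambda* = (-0.3571)
  f(x*)   = -2.1429

x* = (-0.1429, -0.7857), lambda* = (-0.3571)


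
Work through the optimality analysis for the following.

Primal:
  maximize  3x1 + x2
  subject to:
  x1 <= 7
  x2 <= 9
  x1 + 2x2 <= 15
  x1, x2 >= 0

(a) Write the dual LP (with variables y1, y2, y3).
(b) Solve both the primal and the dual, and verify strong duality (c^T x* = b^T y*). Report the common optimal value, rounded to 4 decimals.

The standard primal-dual pair for 'max c^T x s.t. A x <= b, x >= 0' is:
  Dual:  min b^T y  s.t.  A^T y >= c,  y >= 0.

So the dual LP is:
  minimize  7y1 + 9y2 + 15y3
  subject to:
    y1 + y3 >= 3
    y2 + 2y3 >= 1
    y1, y2, y3 >= 0

Solving the primal: x* = (7, 4).
  primal value c^T x* = 25.
Solving the dual: y* = (2.5, 0, 0.5).
  dual value b^T y* = 25.
Strong duality: c^T x* = b^T y*. Confirmed.

25


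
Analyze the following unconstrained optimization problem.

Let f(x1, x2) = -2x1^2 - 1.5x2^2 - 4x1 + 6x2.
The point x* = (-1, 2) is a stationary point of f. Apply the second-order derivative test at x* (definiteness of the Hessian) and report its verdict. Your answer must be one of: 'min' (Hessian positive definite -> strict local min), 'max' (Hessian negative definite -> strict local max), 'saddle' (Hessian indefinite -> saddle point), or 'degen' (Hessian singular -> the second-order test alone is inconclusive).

Compute the Hessian H = grad^2 f:
  H = [[-4, 0], [0, -3]]
Verify stationarity: grad f(x*) = H x* + g = (0, 0).
Eigenvalues of H: -4, -3.
Both eigenvalues < 0, so H is negative definite -> x* is a strict local max.

max


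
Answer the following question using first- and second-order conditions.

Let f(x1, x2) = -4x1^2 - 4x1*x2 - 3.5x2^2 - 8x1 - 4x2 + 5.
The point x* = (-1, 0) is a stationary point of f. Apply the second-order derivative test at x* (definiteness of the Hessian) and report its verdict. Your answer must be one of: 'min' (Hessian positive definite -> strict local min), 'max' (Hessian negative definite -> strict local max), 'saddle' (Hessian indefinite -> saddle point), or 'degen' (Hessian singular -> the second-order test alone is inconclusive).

Compute the Hessian H = grad^2 f:
  H = [[-8, -4], [-4, -7]]
Verify stationarity: grad f(x*) = H x* + g = (0, 0).
Eigenvalues of H: -11.5311, -3.4689.
Both eigenvalues < 0, so H is negative definite -> x* is a strict local max.

max


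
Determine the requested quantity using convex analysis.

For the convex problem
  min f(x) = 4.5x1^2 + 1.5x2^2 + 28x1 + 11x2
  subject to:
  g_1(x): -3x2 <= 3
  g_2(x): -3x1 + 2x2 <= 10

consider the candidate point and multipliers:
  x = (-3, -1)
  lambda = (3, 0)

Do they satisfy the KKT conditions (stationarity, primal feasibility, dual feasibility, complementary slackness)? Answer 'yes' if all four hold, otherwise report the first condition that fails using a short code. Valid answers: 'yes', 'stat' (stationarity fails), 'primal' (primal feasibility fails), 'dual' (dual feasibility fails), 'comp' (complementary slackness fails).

Gradient of f: grad f(x) = Q x + c = (1, 8)
Constraint values g_i(x) = a_i^T x - b_i:
  g_1((-3, -1)) = 0
  g_2((-3, -1)) = -3
Stationarity residual: grad f(x) + sum_i lambda_i a_i = (1, -1)
  -> stationarity FAILS
Primal feasibility (all g_i <= 0): OK
Dual feasibility (all lambda_i >= 0): OK
Complementary slackness (lambda_i * g_i(x) = 0 for all i): OK

Verdict: the first failing condition is stationarity -> stat.

stat
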